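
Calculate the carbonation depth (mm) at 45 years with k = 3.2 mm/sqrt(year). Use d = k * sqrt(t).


depth = k * sqrt(t)
= 3.2 * sqrt(45)
= 21.47 mm

21.47


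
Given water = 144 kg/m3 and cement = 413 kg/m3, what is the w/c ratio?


w/c = water / cement
w/c = 144 / 413 = 0.349

0.349


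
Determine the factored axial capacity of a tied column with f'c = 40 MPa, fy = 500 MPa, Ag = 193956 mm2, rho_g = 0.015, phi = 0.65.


Ast = rho * Ag = 0.015 * 193956 = 2909.34 mm2
phi*Pn = 0.65 * 0.80 * (0.85 * 40 * (193956 - 2909.34) + 500 * 2909.34) / 1000
= 4134.13 kN

4134.13


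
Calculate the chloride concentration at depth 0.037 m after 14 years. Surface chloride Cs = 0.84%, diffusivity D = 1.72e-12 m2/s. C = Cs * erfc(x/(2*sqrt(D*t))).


t_seconds = 14 * 365.25 * 24 * 3600 = 441806400.0 s
arg = 0.037 / (2 * sqrt(1.72e-12 * 441806400.0))
= 0.6711
erfc(0.6711) = 0.3426
C = 0.84 * 0.3426 = 0.2878%

0.2878


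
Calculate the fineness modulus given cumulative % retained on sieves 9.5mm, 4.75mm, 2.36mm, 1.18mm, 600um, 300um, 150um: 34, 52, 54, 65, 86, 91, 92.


FM = sum(cumulative % retained) / 100
= 474 / 100
= 4.74

4.74


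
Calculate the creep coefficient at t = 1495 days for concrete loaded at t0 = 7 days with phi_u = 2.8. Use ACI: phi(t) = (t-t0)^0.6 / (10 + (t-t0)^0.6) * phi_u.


dt = 1495 - 7 = 1488
phi = 1488^0.6 / (10 + 1488^0.6) * 2.8
= 2.489

2.489


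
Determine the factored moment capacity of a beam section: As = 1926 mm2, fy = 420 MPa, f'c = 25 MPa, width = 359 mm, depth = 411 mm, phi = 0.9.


a = As * fy / (0.85 * f'c * b)
= 1926 * 420 / (0.85 * 25 * 359)
= 106.0357 mm
Mn = As * fy * (d - a/2) / 10^6
= 289.5789 kN-m
phi*Mn = 0.9 * 289.5789 = 260.62 kN-m

260.62


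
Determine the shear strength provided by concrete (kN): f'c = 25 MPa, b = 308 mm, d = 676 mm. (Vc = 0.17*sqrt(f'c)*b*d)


Vc = 0.17 * sqrt(25) * 308 * 676 / 1000
= 176.98 kN

176.98


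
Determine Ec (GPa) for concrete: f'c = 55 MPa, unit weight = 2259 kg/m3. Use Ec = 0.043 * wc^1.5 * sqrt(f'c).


Ec = 0.043 * 2259^1.5 * sqrt(55) / 1000
= 34.24 GPa

34.24


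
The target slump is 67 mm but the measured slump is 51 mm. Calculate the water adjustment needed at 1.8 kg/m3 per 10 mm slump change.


Difference = 67 - 51 = 16 mm
Water adjustment = 16 * 1.8 / 10 = 2.9 kg/m3

2.9


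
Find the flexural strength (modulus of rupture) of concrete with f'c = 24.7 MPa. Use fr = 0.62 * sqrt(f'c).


fr = 0.62 * sqrt(24.7)
= 3.081 MPa

3.081


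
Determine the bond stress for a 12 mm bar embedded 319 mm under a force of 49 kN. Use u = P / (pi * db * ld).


u = P / (pi * db * ld)
= 49 * 1000 / (pi * 12 * 319)
= 4.074 MPa

4.074


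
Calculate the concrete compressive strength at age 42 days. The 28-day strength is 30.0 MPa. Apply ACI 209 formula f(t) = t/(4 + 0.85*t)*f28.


f(42) = 42 / (4 + 0.85 * 42) * 30.0
= 42 / 39.7 * 30.0
= 31.74 MPa

31.74


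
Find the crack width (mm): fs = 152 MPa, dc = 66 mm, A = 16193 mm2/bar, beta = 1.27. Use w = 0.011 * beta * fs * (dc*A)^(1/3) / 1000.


w = 0.011 * beta * fs * (dc * A)^(1/3) / 1000
= 0.011 * 1.27 * 152 * (66 * 16193)^(1/3) / 1000
= 0.217 mm

0.217


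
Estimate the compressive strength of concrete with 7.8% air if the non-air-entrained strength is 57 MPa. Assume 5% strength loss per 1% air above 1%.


Strength loss = (7.8 - 1) * 5 = 34.0%
f'c = 57 * (1 - 34.0/100)
= 37.62 MPa

37.62


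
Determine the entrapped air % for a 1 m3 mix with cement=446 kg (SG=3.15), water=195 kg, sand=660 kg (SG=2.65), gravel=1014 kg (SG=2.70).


Vol cement = 446 / (3.15 * 1000) = 0.141587 m3
Vol water = 195 / 1000 = 0.195 m3
Vol sand = 660 / (2.65 * 1000) = 0.249057 m3
Vol gravel = 1014 / (2.70 * 1000) = 0.375556 m3
Total solid + water volume = 0.961199 m3
Air = (1 - 0.961199) * 100 = 3.88%

3.88


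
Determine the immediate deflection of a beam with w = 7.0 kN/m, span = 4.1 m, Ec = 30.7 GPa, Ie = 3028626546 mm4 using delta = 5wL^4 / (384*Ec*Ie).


Convert: L = 4.1 m = 4100 mm, Ec = 30.7 GPa = 30700 MPa
delta = 5 * 7.0 * 4100^4 / (384 * 30700 * 3028626546)
= 0.28 mm

0.28


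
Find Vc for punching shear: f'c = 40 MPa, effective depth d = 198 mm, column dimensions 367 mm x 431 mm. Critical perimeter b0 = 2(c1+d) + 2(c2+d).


b0 = 2*(367 + 198) + 2*(431 + 198) = 2388 mm
Vc = 0.33 * sqrt(40) * 2388 * 198 / 1000
= 986.83 kN

986.83


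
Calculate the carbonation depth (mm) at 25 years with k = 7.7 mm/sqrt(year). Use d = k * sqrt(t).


depth = k * sqrt(t)
= 7.7 * sqrt(25)
= 38.5 mm

38.5


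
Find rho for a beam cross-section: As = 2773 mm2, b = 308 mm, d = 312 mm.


rho = As / (b * d)
= 2773 / (308 * 312)
= 0.0289

0.0289


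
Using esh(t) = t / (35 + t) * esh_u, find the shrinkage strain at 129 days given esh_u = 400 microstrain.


esh(129) = 129 / (35 + 129) * 400
= 129 / 164 * 400
= 314.6 microstrain

314.6


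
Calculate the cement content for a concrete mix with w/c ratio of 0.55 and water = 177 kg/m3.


Cement = water / (w/c)
= 177 / 0.55
= 321.8 kg/m3

321.8


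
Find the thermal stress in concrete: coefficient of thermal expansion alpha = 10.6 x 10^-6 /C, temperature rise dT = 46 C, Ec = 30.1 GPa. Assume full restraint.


sigma = alpha * dT * Ec
= 10.6e-6 * 46 * 30.1 * 1000
= 14.677 MPa

14.677


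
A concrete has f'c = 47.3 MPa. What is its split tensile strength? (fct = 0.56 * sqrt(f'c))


fct = 0.56 * sqrt(47.3)
= 0.56 * 6.877
= 3.851 MPa

3.851


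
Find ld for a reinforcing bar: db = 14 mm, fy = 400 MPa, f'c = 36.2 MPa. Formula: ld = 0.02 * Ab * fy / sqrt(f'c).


Ab = pi * 14^2 / 4 = 153.938 mm2
ld = 0.02 * 153.938 * 400 / sqrt(36.2)
= 204.7 mm

204.7


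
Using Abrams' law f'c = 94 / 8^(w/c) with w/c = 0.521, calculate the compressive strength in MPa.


f'c = 94 / 8^0.521
= 94 / 2.955
= 31.81 MPa

31.81


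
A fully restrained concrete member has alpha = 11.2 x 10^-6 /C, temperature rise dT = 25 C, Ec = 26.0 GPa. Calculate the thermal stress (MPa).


sigma = alpha * dT * Ec
= 11.2e-6 * 25 * 26.0 * 1000
= 7.28 MPa

7.28


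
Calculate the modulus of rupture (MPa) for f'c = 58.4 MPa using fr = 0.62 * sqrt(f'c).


fr = 0.62 * sqrt(58.4)
= 4.738 MPa

4.738


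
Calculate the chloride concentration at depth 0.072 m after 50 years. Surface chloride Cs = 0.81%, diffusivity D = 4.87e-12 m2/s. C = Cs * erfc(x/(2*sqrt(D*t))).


t_seconds = 50 * 365.25 * 24 * 3600 = 1577880000.0 s
arg = 0.072 / (2 * sqrt(4.87e-12 * 1577880000.0))
= 0.4107
erfc(0.4107) = 0.5614
C = 0.81 * 0.5614 = 0.4547%

0.4547


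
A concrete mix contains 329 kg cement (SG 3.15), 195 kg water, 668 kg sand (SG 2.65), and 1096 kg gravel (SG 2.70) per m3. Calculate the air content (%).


Vol cement = 329 / (3.15 * 1000) = 0.104444 m3
Vol water = 195 / 1000 = 0.195 m3
Vol sand = 668 / (2.65 * 1000) = 0.252075 m3
Vol gravel = 1096 / (2.70 * 1000) = 0.405926 m3
Total solid + water volume = 0.957446 m3
Air = (1 - 0.957446) * 100 = 4.26%

4.26


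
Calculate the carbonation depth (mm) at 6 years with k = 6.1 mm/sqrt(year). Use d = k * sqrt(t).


depth = k * sqrt(t)
= 6.1 * sqrt(6)
= 14.94 mm

14.94


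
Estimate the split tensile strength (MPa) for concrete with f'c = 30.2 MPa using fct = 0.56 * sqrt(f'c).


fct = 0.56 * sqrt(30.2)
= 0.56 * 5.495
= 3.077 MPa

3.077


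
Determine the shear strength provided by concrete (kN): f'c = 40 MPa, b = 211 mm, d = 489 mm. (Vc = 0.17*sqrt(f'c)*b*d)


Vc = 0.17 * sqrt(40) * 211 * 489 / 1000
= 110.94 kN

110.94


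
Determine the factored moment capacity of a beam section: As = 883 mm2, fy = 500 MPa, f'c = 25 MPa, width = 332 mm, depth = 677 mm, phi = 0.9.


a = As * fy / (0.85 * f'c * b)
= 883 * 500 / (0.85 * 25 * 332)
= 62.5797 mm
Mn = As * fy * (d - a/2) / 10^6
= 285.081 kN-m
phi*Mn = 0.9 * 285.081 = 256.57 kN-m

256.57


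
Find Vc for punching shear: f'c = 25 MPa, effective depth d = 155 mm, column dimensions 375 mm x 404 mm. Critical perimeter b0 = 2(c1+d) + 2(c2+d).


b0 = 2*(375 + 155) + 2*(404 + 155) = 2178 mm
Vc = 0.33 * sqrt(25) * 2178 * 155 / 1000
= 557.02 kN

557.02


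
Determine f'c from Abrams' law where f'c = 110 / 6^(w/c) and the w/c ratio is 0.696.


f'c = 110 / 6^0.696
= 110 / 3.48
= 31.61 MPa

31.61


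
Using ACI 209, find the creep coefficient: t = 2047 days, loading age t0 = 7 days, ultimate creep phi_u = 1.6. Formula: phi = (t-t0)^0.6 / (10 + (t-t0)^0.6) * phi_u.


dt = 2047 - 7 = 2040
phi = 2040^0.6 / (10 + 2040^0.6) * 1.6
= 1.45

1.45


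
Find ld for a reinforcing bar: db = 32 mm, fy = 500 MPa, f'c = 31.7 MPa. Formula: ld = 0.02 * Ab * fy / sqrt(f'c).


Ab = pi * 32^2 / 4 = 804.248 mm2
ld = 0.02 * 804.248 * 500 / sqrt(31.7)
= 1428.4 mm

1428.4


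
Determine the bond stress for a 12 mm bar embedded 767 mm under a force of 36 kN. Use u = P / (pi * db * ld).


u = P / (pi * db * ld)
= 36 * 1000 / (pi * 12 * 767)
= 1.245 MPa

1.245


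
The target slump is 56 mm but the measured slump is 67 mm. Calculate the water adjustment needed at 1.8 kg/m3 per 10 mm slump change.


Difference = 56 - 67 = -11 mm
Water adjustment = -11 * 1.8 / 10 = -2.0 kg/m3

-2.0


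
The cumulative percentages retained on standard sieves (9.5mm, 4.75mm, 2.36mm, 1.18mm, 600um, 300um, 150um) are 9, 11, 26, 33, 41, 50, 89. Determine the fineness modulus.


FM = sum(cumulative % retained) / 100
= 259 / 100
= 2.59

2.59


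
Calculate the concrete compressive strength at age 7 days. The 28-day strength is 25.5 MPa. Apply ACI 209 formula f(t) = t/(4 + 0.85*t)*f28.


f(7) = 7 / (4 + 0.85 * 7) * 25.5
= 7 / 9.95 * 25.5
= 17.94 MPa

17.94


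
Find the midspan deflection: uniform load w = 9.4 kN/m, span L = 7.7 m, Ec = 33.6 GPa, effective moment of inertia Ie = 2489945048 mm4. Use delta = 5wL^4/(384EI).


Convert: L = 7.7 m = 7700 mm, Ec = 33.6 GPa = 33600 MPa
delta = 5 * 9.4 * 7700^4 / (384 * 33600 * 2489945048)
= 5.14 mm

5.14


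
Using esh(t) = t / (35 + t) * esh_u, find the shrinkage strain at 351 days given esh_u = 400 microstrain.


esh(351) = 351 / (35 + 351) * 400
= 351 / 386 * 400
= 363.7 microstrain

363.7


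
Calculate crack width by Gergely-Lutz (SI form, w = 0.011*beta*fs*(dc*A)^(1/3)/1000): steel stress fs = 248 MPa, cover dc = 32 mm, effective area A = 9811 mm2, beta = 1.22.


w = 0.011 * beta * fs * (dc * A)^(1/3) / 1000
= 0.011 * 1.22 * 248 * (32 * 9811)^(1/3) / 1000
= 0.226 mm

0.226


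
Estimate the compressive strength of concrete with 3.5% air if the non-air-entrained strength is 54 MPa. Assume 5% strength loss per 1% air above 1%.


Strength loss = (3.5 - 1) * 5 = 12.5%
f'c = 54 * (1 - 12.5/100)
= 47.25 MPa

47.25


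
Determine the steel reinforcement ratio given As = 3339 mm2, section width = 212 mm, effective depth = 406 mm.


rho = As / (b * d)
= 3339 / (212 * 406)
= 0.0388

0.0388


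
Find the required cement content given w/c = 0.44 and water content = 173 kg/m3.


Cement = water / (w/c)
= 173 / 0.44
= 393.2 kg/m3

393.2


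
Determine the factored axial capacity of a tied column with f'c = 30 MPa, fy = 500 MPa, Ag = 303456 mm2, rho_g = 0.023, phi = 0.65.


Ast = rho * Ag = 0.023 * 303456 = 6979.488 mm2
phi*Pn = 0.65 * 0.80 * (0.85 * 30 * (303456 - 6979.488) + 500 * 6979.488) / 1000
= 5745.95 kN

5745.95


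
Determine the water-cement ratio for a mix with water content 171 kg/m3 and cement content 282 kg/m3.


w/c = water / cement
w/c = 171 / 282 = 0.606

0.606


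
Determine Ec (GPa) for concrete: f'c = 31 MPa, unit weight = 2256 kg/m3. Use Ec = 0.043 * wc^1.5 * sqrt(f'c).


Ec = 0.043 * 2256^1.5 * sqrt(31) / 1000
= 25.65 GPa

25.65


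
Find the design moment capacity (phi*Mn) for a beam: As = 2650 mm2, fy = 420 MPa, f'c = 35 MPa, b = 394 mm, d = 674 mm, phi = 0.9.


a = As * fy / (0.85 * f'c * b)
= 2650 * 420 / (0.85 * 35 * 394)
= 94.9537 mm
Mn = As * fy * (d - a/2) / 10^6
= 697.3203 kN-m
phi*Mn = 0.9 * 697.3203 = 627.59 kN-m

627.59


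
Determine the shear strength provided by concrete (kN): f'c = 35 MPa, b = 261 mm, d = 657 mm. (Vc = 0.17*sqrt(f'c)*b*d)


Vc = 0.17 * sqrt(35) * 261 * 657 / 1000
= 172.46 kN

172.46


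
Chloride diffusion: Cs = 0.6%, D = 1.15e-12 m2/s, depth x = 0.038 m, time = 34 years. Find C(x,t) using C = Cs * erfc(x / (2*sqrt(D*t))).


t_seconds = 34 * 365.25 * 24 * 3600 = 1072958400.0 s
arg = 0.038 / (2 * sqrt(1.15e-12 * 1072958400.0))
= 0.5409
erfc(0.5409) = 0.4443
C = 0.6 * 0.4443 = 0.2666%

0.2666


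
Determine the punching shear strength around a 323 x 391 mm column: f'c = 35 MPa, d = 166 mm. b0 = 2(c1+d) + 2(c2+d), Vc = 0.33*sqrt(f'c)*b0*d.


b0 = 2*(323 + 166) + 2*(391 + 166) = 2092 mm
Vc = 0.33 * sqrt(35) * 2092 * 166 / 1000
= 677.98 kN

677.98


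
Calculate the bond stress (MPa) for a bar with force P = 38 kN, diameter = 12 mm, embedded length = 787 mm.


u = P / (pi * db * ld)
= 38 * 1000 / (pi * 12 * 787)
= 1.281 MPa

1.281


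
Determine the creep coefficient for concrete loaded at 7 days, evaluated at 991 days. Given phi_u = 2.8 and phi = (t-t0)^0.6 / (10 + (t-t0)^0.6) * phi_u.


dt = 991 - 7 = 984
phi = 984^0.6 / (10 + 984^0.6) * 2.8
= 2.414

2.414


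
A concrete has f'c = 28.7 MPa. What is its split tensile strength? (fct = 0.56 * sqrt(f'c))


fct = 0.56 * sqrt(28.7)
= 0.56 * 5.357
= 3.0 MPa

3.0


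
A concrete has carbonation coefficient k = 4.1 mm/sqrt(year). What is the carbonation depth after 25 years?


depth = k * sqrt(t)
= 4.1 * sqrt(25)
= 20.5 mm

20.5


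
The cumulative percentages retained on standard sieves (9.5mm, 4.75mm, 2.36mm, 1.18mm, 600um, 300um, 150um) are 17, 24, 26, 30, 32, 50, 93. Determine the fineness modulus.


FM = sum(cumulative % retained) / 100
= 272 / 100
= 2.72

2.72


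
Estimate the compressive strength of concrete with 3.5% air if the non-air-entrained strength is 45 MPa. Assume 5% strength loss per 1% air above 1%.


Strength loss = (3.5 - 1) * 5 = 12.5%
f'c = 45 * (1 - 12.5/100)
= 39.38 MPa

39.38


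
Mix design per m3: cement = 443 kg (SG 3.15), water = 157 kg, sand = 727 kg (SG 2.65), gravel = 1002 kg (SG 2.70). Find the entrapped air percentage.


Vol cement = 443 / (3.15 * 1000) = 0.140635 m3
Vol water = 157 / 1000 = 0.157 m3
Vol sand = 727 / (2.65 * 1000) = 0.27434 m3
Vol gravel = 1002 / (2.70 * 1000) = 0.371111 m3
Total solid + water volume = 0.943086 m3
Air = (1 - 0.943086) * 100 = 5.69%

5.69


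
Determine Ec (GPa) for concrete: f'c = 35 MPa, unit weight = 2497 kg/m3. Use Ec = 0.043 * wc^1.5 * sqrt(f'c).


Ec = 0.043 * 2497^1.5 * sqrt(35) / 1000
= 31.74 GPa

31.74


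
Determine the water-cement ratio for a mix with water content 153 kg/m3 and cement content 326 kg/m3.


w/c = water / cement
w/c = 153 / 326 = 0.469

0.469


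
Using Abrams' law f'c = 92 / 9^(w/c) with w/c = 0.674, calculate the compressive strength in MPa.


f'c = 92 / 9^0.674
= 92 / 4.397
= 20.92 MPa

20.92


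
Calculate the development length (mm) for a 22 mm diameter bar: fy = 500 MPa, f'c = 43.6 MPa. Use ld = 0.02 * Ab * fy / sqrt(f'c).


Ab = pi * 22^2 / 4 = 380.133 mm2
ld = 0.02 * 380.133 * 500 / sqrt(43.6)
= 575.7 mm

575.7


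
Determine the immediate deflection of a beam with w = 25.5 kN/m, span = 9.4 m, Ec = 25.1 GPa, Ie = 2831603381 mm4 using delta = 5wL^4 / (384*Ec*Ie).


Convert: L = 9.4 m = 9400 mm, Ec = 25.1 GPa = 25100 MPa
delta = 5 * 25.5 * 9400^4 / (384 * 25100 * 2831603381)
= 36.47 mm

36.47


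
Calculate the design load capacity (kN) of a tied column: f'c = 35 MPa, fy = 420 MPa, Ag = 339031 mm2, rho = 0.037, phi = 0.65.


Ast = rho * Ag = 0.037 * 339031 = 12544.147 mm2
phi*Pn = 0.65 * 0.80 * (0.85 * 35 * (339031 - 12544.147) + 420 * 12544.147) / 1000
= 7790.39 kN

7790.39


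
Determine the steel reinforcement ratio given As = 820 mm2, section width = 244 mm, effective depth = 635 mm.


rho = As / (b * d)
= 820 / (244 * 635)
= 0.0053

0.0053


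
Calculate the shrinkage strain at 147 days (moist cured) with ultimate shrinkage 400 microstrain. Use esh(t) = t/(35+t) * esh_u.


esh(147) = 147 / (35 + 147) * 400
= 147 / 182 * 400
= 323.1 microstrain

323.1


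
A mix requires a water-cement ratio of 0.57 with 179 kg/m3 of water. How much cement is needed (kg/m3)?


Cement = water / (w/c)
= 179 / 0.57
= 314.0 kg/m3

314.0


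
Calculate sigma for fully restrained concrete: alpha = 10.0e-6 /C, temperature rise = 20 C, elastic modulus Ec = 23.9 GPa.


sigma = alpha * dT * Ec
= 10.0e-6 * 20 * 23.9 * 1000
= 4.78 MPa

4.78


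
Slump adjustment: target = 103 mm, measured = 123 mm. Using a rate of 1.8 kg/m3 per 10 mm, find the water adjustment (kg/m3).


Difference = 103 - 123 = -20 mm
Water adjustment = -20 * 1.8 / 10 = -3.6 kg/m3

-3.6


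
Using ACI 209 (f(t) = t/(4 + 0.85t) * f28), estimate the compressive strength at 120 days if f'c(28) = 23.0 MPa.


f(120) = 120 / (4 + 0.85 * 120) * 23.0
= 120 / 106.0 * 23.0
= 26.04 MPa

26.04


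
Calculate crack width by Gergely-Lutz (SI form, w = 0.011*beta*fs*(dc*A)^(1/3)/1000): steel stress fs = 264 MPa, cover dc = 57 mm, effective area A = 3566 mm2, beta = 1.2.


w = 0.011 * beta * fs * (dc * A)^(1/3) / 1000
= 0.011 * 1.2 * 264 * (57 * 3566)^(1/3) / 1000
= 0.205 mm

0.205


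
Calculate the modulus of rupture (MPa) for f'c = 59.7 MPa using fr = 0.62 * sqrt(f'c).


fr = 0.62 * sqrt(59.7)
= 4.79 MPa

4.79


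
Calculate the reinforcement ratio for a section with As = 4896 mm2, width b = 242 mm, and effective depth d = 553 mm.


rho = As / (b * d)
= 4896 / (242 * 553)
= 0.0366

0.0366


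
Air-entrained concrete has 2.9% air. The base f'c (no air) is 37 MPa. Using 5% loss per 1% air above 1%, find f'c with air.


Strength loss = (2.9 - 1) * 5 = 9.5%
f'c = 37 * (1 - 9.5/100)
= 33.48 MPa

33.48


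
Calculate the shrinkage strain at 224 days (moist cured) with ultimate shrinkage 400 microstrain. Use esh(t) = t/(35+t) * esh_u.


esh(224) = 224 / (35 + 224) * 400
= 224 / 259 * 400
= 345.9 microstrain

345.9


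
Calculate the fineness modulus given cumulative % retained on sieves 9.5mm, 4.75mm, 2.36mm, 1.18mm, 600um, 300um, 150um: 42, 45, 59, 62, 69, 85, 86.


FM = sum(cumulative % retained) / 100
= 448 / 100
= 4.48

4.48


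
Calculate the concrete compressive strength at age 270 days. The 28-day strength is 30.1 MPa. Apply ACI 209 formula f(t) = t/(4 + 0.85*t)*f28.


f(270) = 270 / (4 + 0.85 * 270) * 30.1
= 270 / 233.5 * 30.1
= 34.81 MPa

34.81


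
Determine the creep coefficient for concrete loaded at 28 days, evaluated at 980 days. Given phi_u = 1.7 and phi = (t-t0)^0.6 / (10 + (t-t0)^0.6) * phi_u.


dt = 980 - 28 = 952
phi = 952^0.6 / (10 + 952^0.6) * 1.7
= 1.461

1.461


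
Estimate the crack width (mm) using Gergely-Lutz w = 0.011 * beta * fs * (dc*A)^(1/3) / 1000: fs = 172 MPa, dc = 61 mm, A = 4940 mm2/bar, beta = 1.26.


w = 0.011 * beta * fs * (dc * A)^(1/3) / 1000
= 0.011 * 1.26 * 172 * (61 * 4940)^(1/3) / 1000
= 0.16 mm

0.16


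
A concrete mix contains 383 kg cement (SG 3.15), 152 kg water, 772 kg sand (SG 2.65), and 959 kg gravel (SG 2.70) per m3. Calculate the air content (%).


Vol cement = 383 / (3.15 * 1000) = 0.121587 m3
Vol water = 152 / 1000 = 0.152 m3
Vol sand = 772 / (2.65 * 1000) = 0.291321 m3
Vol gravel = 959 / (2.70 * 1000) = 0.355185 m3
Total solid + water volume = 0.920093 m3
Air = (1 - 0.920093) * 100 = 7.99%

7.99


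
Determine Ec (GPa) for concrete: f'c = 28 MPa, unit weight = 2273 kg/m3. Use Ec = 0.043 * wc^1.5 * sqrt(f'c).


Ec = 0.043 * 2273^1.5 * sqrt(28) / 1000
= 24.66 GPa

24.66


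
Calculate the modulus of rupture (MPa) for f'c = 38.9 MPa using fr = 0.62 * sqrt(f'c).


fr = 0.62 * sqrt(38.9)
= 3.867 MPa

3.867


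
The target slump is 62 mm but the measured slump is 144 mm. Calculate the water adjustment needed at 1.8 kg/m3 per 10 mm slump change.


Difference = 62 - 144 = -82 mm
Water adjustment = -82 * 1.8 / 10 = -14.8 kg/m3

-14.8


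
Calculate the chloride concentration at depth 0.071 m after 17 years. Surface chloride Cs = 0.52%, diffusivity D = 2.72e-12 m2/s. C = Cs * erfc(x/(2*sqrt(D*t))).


t_seconds = 17 * 365.25 * 24 * 3600 = 536479200.0 s
arg = 0.071 / (2 * sqrt(2.72e-12 * 536479200.0))
= 0.9293
erfc(0.9293) = 0.1888
C = 0.52 * 0.1888 = 0.0982%

0.0982


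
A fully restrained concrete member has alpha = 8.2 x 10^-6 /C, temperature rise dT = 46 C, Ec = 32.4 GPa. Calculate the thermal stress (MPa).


sigma = alpha * dT * Ec
= 8.2e-6 * 46 * 32.4 * 1000
= 12.221 MPa

12.221


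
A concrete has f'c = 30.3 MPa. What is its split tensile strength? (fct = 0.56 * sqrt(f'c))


fct = 0.56 * sqrt(30.3)
= 0.56 * 5.505
= 3.083 MPa

3.083


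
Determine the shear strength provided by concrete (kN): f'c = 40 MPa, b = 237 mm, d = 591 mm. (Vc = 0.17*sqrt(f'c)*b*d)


Vc = 0.17 * sqrt(40) * 237 * 591 / 1000
= 150.6 kN

150.6


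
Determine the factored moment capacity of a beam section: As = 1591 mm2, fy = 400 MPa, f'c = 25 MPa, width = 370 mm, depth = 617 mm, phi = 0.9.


a = As * fy / (0.85 * f'c * b)
= 1591 * 400 / (0.85 * 25 * 370)
= 80.9412 mm
Mn = As * fy * (d - a/2) / 10^6
= 366.9033 kN-m
phi*Mn = 0.9 * 366.9033 = 330.21 kN-m

330.21


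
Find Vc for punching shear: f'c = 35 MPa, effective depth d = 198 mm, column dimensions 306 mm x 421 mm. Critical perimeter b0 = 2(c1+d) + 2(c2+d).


b0 = 2*(306 + 198) + 2*(421 + 198) = 2246 mm
Vc = 0.33 * sqrt(35) * 2246 * 198 / 1000
= 868.21 kN

868.21


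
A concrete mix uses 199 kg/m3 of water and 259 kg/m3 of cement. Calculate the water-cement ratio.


w/c = water / cement
w/c = 199 / 259 = 0.768

0.768


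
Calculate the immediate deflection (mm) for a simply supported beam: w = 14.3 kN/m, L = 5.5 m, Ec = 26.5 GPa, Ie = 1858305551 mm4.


Convert: L = 5.5 m = 5500 mm, Ec = 26.5 GPa = 26500 MPa
delta = 5 * 14.3 * 5500^4 / (384 * 26500 * 1858305551)
= 3.46 mm

3.46


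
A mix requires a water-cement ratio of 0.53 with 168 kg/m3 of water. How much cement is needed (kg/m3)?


Cement = water / (w/c)
= 168 / 0.53
= 317.0 kg/m3

317.0


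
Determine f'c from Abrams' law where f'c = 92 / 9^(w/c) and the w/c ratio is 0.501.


f'c = 92 / 9^0.501
= 92 / 3.007
= 30.6 MPa

30.6


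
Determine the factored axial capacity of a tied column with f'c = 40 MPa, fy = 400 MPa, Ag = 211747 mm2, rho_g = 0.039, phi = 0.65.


Ast = rho * Ag = 0.039 * 211747 = 8258.133 mm2
phi*Pn = 0.65 * 0.80 * (0.85 * 40 * (211747 - 8258.133) + 400 * 8258.133) / 1000
= 5315.37 kN

5315.37


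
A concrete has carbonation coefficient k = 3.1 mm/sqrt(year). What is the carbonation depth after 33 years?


depth = k * sqrt(t)
= 3.1 * sqrt(33)
= 17.81 mm

17.81


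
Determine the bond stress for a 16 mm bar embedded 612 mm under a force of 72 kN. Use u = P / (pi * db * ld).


u = P / (pi * db * ld)
= 72 * 1000 / (pi * 16 * 612)
= 2.341 MPa

2.341


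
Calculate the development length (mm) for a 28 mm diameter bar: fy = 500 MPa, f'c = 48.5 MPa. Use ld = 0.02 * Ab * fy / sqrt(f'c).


Ab = pi * 28^2 / 4 = 615.752 mm2
ld = 0.02 * 615.752 * 500 / sqrt(48.5)
= 884.2 mm

884.2


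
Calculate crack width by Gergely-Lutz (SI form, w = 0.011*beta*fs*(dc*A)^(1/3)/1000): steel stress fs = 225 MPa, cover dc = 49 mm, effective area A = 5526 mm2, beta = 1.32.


w = 0.011 * beta * fs * (dc * A)^(1/3) / 1000
= 0.011 * 1.32 * 225 * (49 * 5526)^(1/3) / 1000
= 0.211 mm

0.211


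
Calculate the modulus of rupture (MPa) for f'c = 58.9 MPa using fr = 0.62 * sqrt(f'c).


fr = 0.62 * sqrt(58.9)
= 4.758 MPa

4.758


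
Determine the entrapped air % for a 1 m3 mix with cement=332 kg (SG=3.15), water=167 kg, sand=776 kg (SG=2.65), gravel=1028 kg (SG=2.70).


Vol cement = 332 / (3.15 * 1000) = 0.105397 m3
Vol water = 167 / 1000 = 0.167 m3
Vol sand = 776 / (2.65 * 1000) = 0.29283 m3
Vol gravel = 1028 / (2.70 * 1000) = 0.380741 m3
Total solid + water volume = 0.945968 m3
Air = (1 - 0.945968) * 100 = 5.4%

5.4


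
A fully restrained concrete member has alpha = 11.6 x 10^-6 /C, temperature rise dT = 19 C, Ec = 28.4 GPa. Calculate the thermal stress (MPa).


sigma = alpha * dT * Ec
= 11.6e-6 * 19 * 28.4 * 1000
= 6.259 MPa

6.259


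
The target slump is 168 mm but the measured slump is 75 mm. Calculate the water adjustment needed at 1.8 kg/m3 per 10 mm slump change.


Difference = 168 - 75 = 93 mm
Water adjustment = 93 * 1.8 / 10 = 16.7 kg/m3

16.7


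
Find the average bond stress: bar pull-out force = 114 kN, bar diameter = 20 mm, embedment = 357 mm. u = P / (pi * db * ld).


u = P / (pi * db * ld)
= 114 * 1000 / (pi * 20 * 357)
= 5.082 MPa

5.082


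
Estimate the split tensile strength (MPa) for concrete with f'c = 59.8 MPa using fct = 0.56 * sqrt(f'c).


fct = 0.56 * sqrt(59.8)
= 0.56 * 7.733
= 4.331 MPa

4.331


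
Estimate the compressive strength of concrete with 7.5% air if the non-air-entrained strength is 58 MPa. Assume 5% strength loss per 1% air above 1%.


Strength loss = (7.5 - 1) * 5 = 32.5%
f'c = 58 * (1 - 32.5/100)
= 39.15 MPa

39.15


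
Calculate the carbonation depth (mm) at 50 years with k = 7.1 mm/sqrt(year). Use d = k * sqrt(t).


depth = k * sqrt(t)
= 7.1 * sqrt(50)
= 50.2 mm

50.2


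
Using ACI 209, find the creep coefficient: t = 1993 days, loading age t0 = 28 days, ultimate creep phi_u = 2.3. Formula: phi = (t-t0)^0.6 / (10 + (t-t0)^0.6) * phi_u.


dt = 1993 - 28 = 1965
phi = 1965^0.6 / (10 + 1965^0.6) * 2.3
= 2.08

2.08


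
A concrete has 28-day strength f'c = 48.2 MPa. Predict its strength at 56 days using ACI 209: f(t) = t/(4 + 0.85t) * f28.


f(56) = 56 / (4 + 0.85 * 56) * 48.2
= 56 / 51.6 * 48.2
= 52.31 MPa

52.31


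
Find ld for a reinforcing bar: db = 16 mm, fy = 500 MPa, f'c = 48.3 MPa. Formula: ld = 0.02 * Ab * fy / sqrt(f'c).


Ab = pi * 16^2 / 4 = 201.062 mm2
ld = 0.02 * 201.062 * 500 / sqrt(48.3)
= 289.3 mm

289.3


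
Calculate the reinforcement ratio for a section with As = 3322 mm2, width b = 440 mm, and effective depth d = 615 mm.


rho = As / (b * d)
= 3322 / (440 * 615)
= 0.0123

0.0123


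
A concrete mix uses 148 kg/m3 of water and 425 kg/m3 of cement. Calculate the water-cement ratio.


w/c = water / cement
w/c = 148 / 425 = 0.348

0.348


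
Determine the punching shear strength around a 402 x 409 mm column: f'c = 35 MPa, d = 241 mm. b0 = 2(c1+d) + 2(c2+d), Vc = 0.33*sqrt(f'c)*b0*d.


b0 = 2*(402 + 241) + 2*(409 + 241) = 2586 mm
Vc = 0.33 * sqrt(35) * 2586 * 241 / 1000
= 1216.73 kN

1216.73


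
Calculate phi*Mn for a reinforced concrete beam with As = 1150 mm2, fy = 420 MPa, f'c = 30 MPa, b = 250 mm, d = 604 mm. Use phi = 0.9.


a = As * fy / (0.85 * f'c * b)
= 1150 * 420 / (0.85 * 30 * 250)
= 75.7647 mm
Mn = As * fy * (d - a/2) / 10^6
= 273.4348 kN-m
phi*Mn = 0.9 * 273.4348 = 246.09 kN-m

246.09


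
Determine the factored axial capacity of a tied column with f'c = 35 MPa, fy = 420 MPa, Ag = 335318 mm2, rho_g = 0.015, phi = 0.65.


Ast = rho * Ag = 0.015 * 335318 = 5029.77 mm2
phi*Pn = 0.65 * 0.80 * (0.85 * 35 * (335318 - 5029.77) + 420 * 5029.77) / 1000
= 6208.06 kN

6208.06


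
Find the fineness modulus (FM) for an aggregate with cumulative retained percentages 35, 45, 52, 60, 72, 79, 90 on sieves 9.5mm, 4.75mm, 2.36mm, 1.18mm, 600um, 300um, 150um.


FM = sum(cumulative % retained) / 100
= 433 / 100
= 4.33

4.33


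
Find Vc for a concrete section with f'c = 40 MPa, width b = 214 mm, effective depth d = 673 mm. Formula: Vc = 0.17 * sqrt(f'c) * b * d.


Vc = 0.17 * sqrt(40) * 214 * 673 / 1000
= 154.85 kN

154.85


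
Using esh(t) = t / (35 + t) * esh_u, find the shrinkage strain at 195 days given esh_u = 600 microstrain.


esh(195) = 195 / (35 + 195) * 600
= 195 / 230 * 600
= 508.7 microstrain

508.7


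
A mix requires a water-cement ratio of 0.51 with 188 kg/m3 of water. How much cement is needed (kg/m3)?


Cement = water / (w/c)
= 188 / 0.51
= 368.6 kg/m3

368.6


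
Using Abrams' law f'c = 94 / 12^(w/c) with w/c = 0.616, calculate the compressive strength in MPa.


f'c = 94 / 12^0.616
= 94 / 4.621
= 20.34 MPa

20.34


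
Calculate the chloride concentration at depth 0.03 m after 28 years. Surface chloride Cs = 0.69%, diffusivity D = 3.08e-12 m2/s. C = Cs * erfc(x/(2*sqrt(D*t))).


t_seconds = 28 * 365.25 * 24 * 3600 = 883612800.0 s
arg = 0.03 / (2 * sqrt(3.08e-12 * 883612800.0))
= 0.2875
erfc(0.2875) = 0.6843
C = 0.69 * 0.6843 = 0.4722%

0.4722


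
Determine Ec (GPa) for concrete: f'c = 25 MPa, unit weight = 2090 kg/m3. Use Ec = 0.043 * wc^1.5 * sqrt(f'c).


Ec = 0.043 * 2090^1.5 * sqrt(25) / 1000
= 20.54 GPa

20.54


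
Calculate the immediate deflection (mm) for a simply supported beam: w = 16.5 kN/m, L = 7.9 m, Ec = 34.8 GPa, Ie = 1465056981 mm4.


Convert: L = 7.9 m = 7900 mm, Ec = 34.8 GPa = 34800 MPa
delta = 5 * 16.5 * 7900^4 / (384 * 34800 * 1465056981)
= 16.41 mm

16.41


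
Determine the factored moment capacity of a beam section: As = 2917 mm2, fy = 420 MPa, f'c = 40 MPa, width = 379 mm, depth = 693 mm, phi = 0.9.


a = As * fy / (0.85 * f'c * b)
= 2917 * 420 / (0.85 * 40 * 379)
= 95.0753 mm
Mn = As * fy * (d - a/2) / 10^6
= 790.7818 kN-m
phi*Mn = 0.9 * 790.7818 = 711.7 kN-m

711.7


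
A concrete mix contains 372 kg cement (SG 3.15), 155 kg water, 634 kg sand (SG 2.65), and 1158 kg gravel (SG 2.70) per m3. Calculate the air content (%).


Vol cement = 372 / (3.15 * 1000) = 0.118095 m3
Vol water = 155 / 1000 = 0.155 m3
Vol sand = 634 / (2.65 * 1000) = 0.239245 m3
Vol gravel = 1158 / (2.70 * 1000) = 0.428889 m3
Total solid + water volume = 0.941229 m3
Air = (1 - 0.941229) * 100 = 5.88%

5.88


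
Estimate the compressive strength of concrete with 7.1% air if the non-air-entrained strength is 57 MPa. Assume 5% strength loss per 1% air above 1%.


Strength loss = (7.1 - 1) * 5 = 30.5%
f'c = 57 * (1 - 30.5/100)
= 39.62 MPa

39.62


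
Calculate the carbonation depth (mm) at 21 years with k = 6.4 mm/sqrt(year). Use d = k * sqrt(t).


depth = k * sqrt(t)
= 6.4 * sqrt(21)
= 29.33 mm

29.33


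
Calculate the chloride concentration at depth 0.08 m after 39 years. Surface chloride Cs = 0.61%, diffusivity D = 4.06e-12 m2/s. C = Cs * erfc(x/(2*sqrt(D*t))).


t_seconds = 39 * 365.25 * 24 * 3600 = 1230746400.0 s
arg = 0.08 / (2 * sqrt(4.06e-12 * 1230746400.0))
= 0.5659
erfc(0.5659) = 0.4236
C = 0.61 * 0.4236 = 0.2584%

0.2584


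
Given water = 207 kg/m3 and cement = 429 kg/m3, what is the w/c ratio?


w/c = water / cement
w/c = 207 / 429 = 0.483

0.483


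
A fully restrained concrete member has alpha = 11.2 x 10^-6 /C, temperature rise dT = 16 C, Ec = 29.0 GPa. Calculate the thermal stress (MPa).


sigma = alpha * dT * Ec
= 11.2e-6 * 16 * 29.0 * 1000
= 5.197 MPa

5.197


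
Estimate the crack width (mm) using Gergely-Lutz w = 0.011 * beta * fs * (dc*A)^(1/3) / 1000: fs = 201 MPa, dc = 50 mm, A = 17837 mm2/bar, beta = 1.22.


w = 0.011 * beta * fs * (dc * A)^(1/3) / 1000
= 0.011 * 1.22 * 201 * (50 * 17837)^(1/3) / 1000
= 0.26 mm

0.26


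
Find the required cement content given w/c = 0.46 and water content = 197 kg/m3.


Cement = water / (w/c)
= 197 / 0.46
= 428.3 kg/m3

428.3


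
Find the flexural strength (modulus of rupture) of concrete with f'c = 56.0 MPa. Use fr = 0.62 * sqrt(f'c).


fr = 0.62 * sqrt(56.0)
= 4.64 MPa

4.64


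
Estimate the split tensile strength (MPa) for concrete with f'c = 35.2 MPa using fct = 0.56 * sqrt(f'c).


fct = 0.56 * sqrt(35.2)
= 0.56 * 5.933
= 3.322 MPa

3.322


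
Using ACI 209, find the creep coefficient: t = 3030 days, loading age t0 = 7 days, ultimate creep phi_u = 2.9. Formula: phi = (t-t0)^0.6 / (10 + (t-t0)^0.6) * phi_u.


dt = 3030 - 7 = 3023
phi = 3023^0.6 / (10 + 3023^0.6) * 2.9
= 2.681

2.681


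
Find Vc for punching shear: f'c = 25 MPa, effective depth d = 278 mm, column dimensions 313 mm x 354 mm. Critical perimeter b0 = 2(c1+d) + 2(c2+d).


b0 = 2*(313 + 278) + 2*(354 + 278) = 2446 mm
Vc = 0.33 * sqrt(25) * 2446 * 278 / 1000
= 1121.98 kN

1121.98


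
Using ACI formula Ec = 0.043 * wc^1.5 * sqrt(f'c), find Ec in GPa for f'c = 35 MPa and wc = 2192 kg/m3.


Ec = 0.043 * 2192^1.5 * sqrt(35) / 1000
= 26.11 GPa

26.11


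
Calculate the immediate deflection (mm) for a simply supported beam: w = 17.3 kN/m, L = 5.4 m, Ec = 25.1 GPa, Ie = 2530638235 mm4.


Convert: L = 5.4 m = 5400 mm, Ec = 25.1 GPa = 25100 MPa
delta = 5 * 17.3 * 5400^4 / (384 * 25100 * 2530638235)
= 3.02 mm

3.02


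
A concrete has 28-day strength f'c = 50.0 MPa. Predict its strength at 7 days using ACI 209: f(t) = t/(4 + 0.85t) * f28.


f(7) = 7 / (4 + 0.85 * 7) * 50.0
= 7 / 9.95 * 50.0
= 35.18 MPa

35.18


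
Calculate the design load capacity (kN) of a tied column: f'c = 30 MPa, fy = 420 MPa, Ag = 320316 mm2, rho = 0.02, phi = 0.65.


Ast = rho * Ag = 0.02 * 320316 = 6406.32 mm2
phi*Pn = 0.65 * 0.80 * (0.85 * 30 * (320316 - 6406.32) + 420 * 6406.32) / 1000
= 5561.58 kN

5561.58


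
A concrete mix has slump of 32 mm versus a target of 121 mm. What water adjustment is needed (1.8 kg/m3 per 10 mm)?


Difference = 121 - 32 = 89 mm
Water adjustment = 89 * 1.8 / 10 = 16.0 kg/m3

16.0


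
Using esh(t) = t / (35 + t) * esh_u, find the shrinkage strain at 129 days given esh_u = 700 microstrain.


esh(129) = 129 / (35 + 129) * 700
= 129 / 164 * 700
= 550.6 microstrain

550.6


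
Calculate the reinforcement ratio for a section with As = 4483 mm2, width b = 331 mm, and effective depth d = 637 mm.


rho = As / (b * d)
= 4483 / (331 * 637)
= 0.0213

0.0213


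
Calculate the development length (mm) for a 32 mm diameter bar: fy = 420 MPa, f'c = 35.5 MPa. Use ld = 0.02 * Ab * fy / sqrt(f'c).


Ab = pi * 32^2 / 4 = 804.248 mm2
ld = 0.02 * 804.248 * 420 / sqrt(35.5)
= 1133.8 mm

1133.8


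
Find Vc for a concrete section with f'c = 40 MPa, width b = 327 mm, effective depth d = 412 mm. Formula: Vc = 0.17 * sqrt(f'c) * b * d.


Vc = 0.17 * sqrt(40) * 327 * 412 / 1000
= 144.85 kN

144.85


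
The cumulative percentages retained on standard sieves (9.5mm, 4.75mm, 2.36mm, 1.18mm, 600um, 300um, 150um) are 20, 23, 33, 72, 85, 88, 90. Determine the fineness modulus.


FM = sum(cumulative % retained) / 100
= 411 / 100
= 4.11

4.11


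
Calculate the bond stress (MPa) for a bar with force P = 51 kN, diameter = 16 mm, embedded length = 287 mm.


u = P / (pi * db * ld)
= 51 * 1000 / (pi * 16 * 287)
= 3.535 MPa

3.535


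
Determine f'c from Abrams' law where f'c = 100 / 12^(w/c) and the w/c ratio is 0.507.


f'c = 100 / 12^0.507
= 100 / 3.525
= 28.37 MPa

28.37


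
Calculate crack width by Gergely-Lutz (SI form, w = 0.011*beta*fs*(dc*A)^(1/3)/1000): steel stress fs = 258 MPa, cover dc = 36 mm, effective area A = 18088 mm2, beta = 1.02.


w = 0.011 * beta * fs * (dc * A)^(1/3) / 1000
= 0.011 * 1.02 * 258 * (36 * 18088)^(1/3) / 1000
= 0.251 mm

0.251


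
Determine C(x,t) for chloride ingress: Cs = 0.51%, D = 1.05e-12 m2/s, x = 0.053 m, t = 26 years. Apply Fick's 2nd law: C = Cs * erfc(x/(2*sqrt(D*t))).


t_seconds = 26 * 365.25 * 24 * 3600 = 820497600.0 s
arg = 0.053 / (2 * sqrt(1.05e-12 * 820497600.0))
= 0.9028
erfc(0.9028) = 0.2017
C = 0.51 * 0.2017 = 0.1029%

0.1029


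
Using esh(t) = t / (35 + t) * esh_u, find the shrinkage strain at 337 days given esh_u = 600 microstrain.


esh(337) = 337 / (35 + 337) * 600
= 337 / 372 * 600
= 543.5 microstrain

543.5


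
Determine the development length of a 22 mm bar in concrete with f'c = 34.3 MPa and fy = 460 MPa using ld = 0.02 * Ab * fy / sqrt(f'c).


Ab = pi * 22^2 / 4 = 380.133 mm2
ld = 0.02 * 380.133 * 460 / sqrt(34.3)
= 597.1 mm

597.1


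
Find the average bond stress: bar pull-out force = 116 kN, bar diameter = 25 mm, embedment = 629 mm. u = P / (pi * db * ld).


u = P / (pi * db * ld)
= 116 * 1000 / (pi * 25 * 629)
= 2.348 MPa

2.348


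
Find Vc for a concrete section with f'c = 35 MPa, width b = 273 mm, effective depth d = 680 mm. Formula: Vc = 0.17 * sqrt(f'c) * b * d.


Vc = 0.17 * sqrt(35) * 273 * 680 / 1000
= 186.7 kN

186.7


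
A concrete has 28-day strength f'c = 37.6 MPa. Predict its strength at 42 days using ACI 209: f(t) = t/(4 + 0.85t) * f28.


f(42) = 42 / (4 + 0.85 * 42) * 37.6
= 42 / 39.7 * 37.6
= 39.78 MPa

39.78


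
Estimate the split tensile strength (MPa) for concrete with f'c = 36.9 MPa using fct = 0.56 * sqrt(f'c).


fct = 0.56 * sqrt(36.9)
= 0.56 * 6.075
= 3.402 MPa

3.402


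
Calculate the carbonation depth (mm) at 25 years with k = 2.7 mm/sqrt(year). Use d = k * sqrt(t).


depth = k * sqrt(t)
= 2.7 * sqrt(25)
= 13.5 mm

13.5


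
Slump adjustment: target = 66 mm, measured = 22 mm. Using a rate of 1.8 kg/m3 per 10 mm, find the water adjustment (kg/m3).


Difference = 66 - 22 = 44 mm
Water adjustment = 44 * 1.8 / 10 = 7.9 kg/m3

7.9


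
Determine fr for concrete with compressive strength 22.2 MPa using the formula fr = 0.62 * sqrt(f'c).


fr = 0.62 * sqrt(22.2)
= 2.921 MPa

2.921


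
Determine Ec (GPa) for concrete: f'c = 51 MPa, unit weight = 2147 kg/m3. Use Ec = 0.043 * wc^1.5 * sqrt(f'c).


Ec = 0.043 * 2147^1.5 * sqrt(51) / 1000
= 30.55 GPa

30.55


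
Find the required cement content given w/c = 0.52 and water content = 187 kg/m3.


Cement = water / (w/c)
= 187 / 0.52
= 359.6 kg/m3

359.6


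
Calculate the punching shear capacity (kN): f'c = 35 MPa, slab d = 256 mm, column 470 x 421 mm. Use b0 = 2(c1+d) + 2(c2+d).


b0 = 2*(470 + 256) + 2*(421 + 256) = 2806 mm
Vc = 0.33 * sqrt(35) * 2806 * 256 / 1000
= 1402.41 kN

1402.41


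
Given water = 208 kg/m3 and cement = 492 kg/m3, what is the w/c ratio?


w/c = water / cement
w/c = 208 / 492 = 0.423

0.423


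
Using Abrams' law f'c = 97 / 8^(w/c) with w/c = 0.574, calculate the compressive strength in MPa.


f'c = 97 / 8^0.574
= 97 / 3.299
= 29.4 MPa

29.4


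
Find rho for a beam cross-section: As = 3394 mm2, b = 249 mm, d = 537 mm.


rho = As / (b * d)
= 3394 / (249 * 537)
= 0.0254

0.0254


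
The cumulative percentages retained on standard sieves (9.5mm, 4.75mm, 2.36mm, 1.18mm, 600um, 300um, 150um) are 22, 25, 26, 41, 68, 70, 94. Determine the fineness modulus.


FM = sum(cumulative % retained) / 100
= 346 / 100
= 3.46

3.46


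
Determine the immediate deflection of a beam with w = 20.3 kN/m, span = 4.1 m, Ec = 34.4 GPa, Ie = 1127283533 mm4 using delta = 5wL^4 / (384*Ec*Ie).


Convert: L = 4.1 m = 4100 mm, Ec = 34.4 GPa = 34400 MPa
delta = 5 * 20.3 * 4100^4 / (384 * 34400 * 1127283533)
= 1.93 mm

1.93


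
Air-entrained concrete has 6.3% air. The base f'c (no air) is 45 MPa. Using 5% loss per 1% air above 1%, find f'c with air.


Strength loss = (6.3 - 1) * 5 = 26.5%
f'c = 45 * (1 - 26.5/100)
= 33.08 MPa

33.08


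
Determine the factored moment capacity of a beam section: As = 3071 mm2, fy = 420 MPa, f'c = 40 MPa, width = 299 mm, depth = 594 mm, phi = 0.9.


a = As * fy / (0.85 * f'c * b)
= 3071 * 420 / (0.85 * 40 * 299)
= 126.8759 mm
Mn = As * fy * (d - a/2) / 10^6
= 684.3296 kN-m
phi*Mn = 0.9 * 684.3296 = 615.9 kN-m

615.9


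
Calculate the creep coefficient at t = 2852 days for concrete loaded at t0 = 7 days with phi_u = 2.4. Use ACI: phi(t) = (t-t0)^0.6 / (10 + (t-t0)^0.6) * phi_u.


dt = 2852 - 7 = 2845
phi = 2845^0.6 / (10 + 2845^0.6) * 2.4
= 2.213

2.213


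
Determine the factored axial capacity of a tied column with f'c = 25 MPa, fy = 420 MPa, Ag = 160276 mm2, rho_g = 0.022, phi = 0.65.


Ast = rho * Ag = 0.022 * 160276 = 3526.072 mm2
phi*Pn = 0.65 * 0.80 * (0.85 * 25 * (160276 - 3526.072) + 420 * 3526.072) / 1000
= 2502.18 kN

2502.18


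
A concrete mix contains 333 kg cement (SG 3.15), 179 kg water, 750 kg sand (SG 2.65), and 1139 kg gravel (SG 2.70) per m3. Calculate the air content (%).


Vol cement = 333 / (3.15 * 1000) = 0.105714 m3
Vol water = 179 / 1000 = 0.179 m3
Vol sand = 750 / (2.65 * 1000) = 0.283019 m3
Vol gravel = 1139 / (2.70 * 1000) = 0.421852 m3
Total solid + water volume = 0.989585 m3
Air = (1 - 0.989585) * 100 = 1.04%

1.04
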